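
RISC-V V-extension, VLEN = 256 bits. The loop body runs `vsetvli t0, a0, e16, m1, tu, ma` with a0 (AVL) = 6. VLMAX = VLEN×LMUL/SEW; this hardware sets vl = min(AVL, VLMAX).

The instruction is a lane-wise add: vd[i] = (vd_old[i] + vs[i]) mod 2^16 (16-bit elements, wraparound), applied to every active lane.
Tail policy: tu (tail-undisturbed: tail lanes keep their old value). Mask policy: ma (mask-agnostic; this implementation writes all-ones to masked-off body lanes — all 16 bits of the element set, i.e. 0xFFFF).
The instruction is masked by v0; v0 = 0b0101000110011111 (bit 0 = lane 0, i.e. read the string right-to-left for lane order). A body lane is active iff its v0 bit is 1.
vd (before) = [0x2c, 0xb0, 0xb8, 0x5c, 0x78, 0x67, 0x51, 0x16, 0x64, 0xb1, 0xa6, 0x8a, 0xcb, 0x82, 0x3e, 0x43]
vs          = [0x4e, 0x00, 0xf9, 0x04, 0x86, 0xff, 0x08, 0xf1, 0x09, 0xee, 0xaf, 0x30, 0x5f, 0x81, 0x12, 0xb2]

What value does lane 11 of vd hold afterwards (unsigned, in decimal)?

vd[11] = 138

VLMAX = VLEN×LMUL/SEW = 256×1/16 = 16
AVL=6 ≤ VLMAX=16, so vl = 6
vd[0] add(0x2c,0x4e) -> 0x7a
vd[1] add(0xb0,0x00) -> 0xb0
vd[2] add(0xb8,0xf9) -> 0x1b1
vd[3] add(0x5c,0x04) -> 0x60
vd[4] add(0x78,0x86) -> 0xfe
vd[5] mask-off/ones -> 0xffff
vd[6] tail/keep -> 0x51
vd[7] tail/keep -> 0x16
vd[8] tail/keep -> 0x64
vd[9] tail/keep -> 0xb1
vd[10] tail/keep -> 0xa6
vd[11] tail/keep -> 0x8a
vd[12] tail/keep -> 0xcb
vd[13] tail/keep -> 0x82
vd[14] tail/keep -> 0x3e
vd[15] tail/keep -> 0x43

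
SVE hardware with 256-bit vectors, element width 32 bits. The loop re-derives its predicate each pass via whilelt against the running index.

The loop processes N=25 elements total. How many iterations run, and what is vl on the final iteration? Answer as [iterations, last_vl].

256-bit reg / 32-bit elem → 8 lanes
25 elements at 8/iter → 4 passes, remainder 1 on the last

[iterations, last_vl] = [4, 1]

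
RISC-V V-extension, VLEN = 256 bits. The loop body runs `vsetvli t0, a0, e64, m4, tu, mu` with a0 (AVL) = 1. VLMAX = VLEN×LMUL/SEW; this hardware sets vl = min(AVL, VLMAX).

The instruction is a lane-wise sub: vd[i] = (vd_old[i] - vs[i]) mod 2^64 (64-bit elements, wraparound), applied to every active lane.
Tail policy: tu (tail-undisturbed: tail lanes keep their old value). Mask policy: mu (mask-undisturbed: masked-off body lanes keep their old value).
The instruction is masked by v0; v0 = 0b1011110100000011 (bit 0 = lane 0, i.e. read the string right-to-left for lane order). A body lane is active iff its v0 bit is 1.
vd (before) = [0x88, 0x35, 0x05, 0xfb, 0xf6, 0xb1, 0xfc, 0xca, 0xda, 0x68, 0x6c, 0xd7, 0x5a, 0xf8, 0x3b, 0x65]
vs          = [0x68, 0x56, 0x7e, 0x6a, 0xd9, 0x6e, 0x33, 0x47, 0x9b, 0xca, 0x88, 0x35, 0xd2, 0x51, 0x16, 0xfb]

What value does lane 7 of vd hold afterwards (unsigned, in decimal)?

VLMAX = (256 × 4) / 64 = 16 lanes
AVL=1 ≤ VLMAX=16, so vl = 1
vd[0] sub(0x88,0x68) -> 0x20
vd[1] tail/keep -> 0x35
vd[2] tail/keep -> 0x05
vd[3] tail/keep -> 0xfb
vd[4] tail/keep -> 0xf6
vd[5] tail/keep -> 0xb1
vd[6] tail/keep -> 0xfc
vd[7] tail/keep -> 0xca
vd[8] tail/keep -> 0xda
vd[9] tail/keep -> 0x68
vd[10] tail/keep -> 0x6c
vd[11] tail/keep -> 0xd7
vd[12] tail/keep -> 0x5a
vd[13] tail/keep -> 0xf8
vd[14] tail/keep -> 0x3b
vd[15] tail/keep -> 0x65

vd[7] = 202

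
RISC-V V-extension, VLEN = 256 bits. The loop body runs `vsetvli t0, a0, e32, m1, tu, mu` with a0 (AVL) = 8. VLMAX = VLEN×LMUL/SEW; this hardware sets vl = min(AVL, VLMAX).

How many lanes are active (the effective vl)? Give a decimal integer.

VLMAX = (256 × 1) / 32 = 8 lanes
vl ← min(8, 8) = 8

vl = 8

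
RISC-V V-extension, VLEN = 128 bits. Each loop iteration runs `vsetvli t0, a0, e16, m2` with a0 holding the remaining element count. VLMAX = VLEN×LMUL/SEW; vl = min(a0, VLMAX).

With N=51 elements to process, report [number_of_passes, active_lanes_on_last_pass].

lanes per group: 128·2/16 = 16
51 elements at 16/iter → 4 passes, remainder 3 on the last

[iterations, last_vl] = [4, 3]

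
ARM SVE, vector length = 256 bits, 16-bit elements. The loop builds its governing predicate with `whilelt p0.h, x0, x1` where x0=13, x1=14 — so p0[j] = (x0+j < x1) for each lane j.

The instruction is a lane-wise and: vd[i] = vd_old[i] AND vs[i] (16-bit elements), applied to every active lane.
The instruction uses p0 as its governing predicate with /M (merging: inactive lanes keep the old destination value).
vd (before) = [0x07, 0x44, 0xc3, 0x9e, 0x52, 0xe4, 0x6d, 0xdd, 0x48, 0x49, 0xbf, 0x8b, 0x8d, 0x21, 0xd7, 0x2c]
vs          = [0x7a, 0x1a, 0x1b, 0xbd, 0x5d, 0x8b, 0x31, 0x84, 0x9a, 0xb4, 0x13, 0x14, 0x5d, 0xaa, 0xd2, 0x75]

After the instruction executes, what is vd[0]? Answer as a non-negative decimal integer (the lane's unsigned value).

register lanes = 256/16 = 16
whilelt: lane j active iff 13+j < 14 → j < 1 → 1 active
  i=0: and(0x07,0x7a) → 2
  i=1: tail/keep → 68
  i=2: tail/keep → 195
  i=3: tail/keep → 158
  i=4: tail/keep → 82
  i=5: tail/keep → 228
  i=6: tail/keep → 109
  i=7: tail/keep → 221
  i=8: tail/keep → 72
  i=9: tail/keep → 73
  i=10: tail/keep → 191
  i=11: tail/keep → 139
  i=12: tail/keep → 141
  i=13: tail/keep → 33
  i=14: tail/keep → 215
  i=15: tail/keep → 44

vd[0] = 2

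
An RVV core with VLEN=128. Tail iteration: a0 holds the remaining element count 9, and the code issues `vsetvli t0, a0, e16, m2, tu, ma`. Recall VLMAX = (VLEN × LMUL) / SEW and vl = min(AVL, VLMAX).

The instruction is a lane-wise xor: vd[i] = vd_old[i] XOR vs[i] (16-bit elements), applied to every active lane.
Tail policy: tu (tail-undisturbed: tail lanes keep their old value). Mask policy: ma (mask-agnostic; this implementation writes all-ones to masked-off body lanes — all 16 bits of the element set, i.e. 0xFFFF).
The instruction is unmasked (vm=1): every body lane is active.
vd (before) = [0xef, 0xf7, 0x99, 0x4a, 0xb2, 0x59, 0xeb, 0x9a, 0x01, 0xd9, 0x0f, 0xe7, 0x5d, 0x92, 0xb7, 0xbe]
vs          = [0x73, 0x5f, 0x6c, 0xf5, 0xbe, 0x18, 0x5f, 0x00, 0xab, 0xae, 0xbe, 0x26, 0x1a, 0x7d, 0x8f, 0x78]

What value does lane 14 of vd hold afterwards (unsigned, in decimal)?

vd[14] = 183

VLMAX = (128 × 2) / 16 = 16 lanes
vl = min(AVL, VLMAX) = min(9, 16) = 9
[0] xor(0xef,0x73) = 0x9c
[1] xor(0xf7,0x5f) = 0xa8
[2] xor(0x99,0x6c) = 0xf5
[3] xor(0x4a,0xf5) = 0xbf
[4] xor(0xb2,0xbe) = 0x0c
[5] xor(0x59,0x18) = 0x41
[6] xor(0xeb,0x5f) = 0xb4
[7] xor(0x9a,0x00) = 0x9a
[8] xor(0x01,0xab) = 0xaa
[9] tail/keep = 0xd9
[10] tail/keep = 0x0f
[11] tail/keep = 0xe7
[12] tail/keep = 0x5d
[13] tail/keep = 0x92
[14] tail/keep = 0xb7
[15] tail/keep = 0xbe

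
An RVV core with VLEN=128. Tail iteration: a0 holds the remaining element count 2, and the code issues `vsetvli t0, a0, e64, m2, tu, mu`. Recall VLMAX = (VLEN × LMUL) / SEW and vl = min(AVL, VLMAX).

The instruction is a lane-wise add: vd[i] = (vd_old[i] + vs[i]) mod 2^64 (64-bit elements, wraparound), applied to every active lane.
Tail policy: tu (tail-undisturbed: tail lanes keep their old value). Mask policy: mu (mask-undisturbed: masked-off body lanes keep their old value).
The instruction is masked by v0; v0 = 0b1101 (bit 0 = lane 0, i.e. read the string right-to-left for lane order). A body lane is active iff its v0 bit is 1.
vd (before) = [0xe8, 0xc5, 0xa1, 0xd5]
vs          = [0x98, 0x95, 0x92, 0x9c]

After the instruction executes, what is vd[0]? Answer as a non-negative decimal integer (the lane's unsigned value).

vd[0] = 384

VLMAX = (128 × 2) / 64 = 4 lanes
vl = min(AVL, VLMAX) = min(2, 4) = 2
vd[0] add(0xe8,0x98) -> 0x180
vd[1] mask-off/keep -> 0xc5
vd[2] tail/keep -> 0xa1
vd[3] tail/keep -> 0xd5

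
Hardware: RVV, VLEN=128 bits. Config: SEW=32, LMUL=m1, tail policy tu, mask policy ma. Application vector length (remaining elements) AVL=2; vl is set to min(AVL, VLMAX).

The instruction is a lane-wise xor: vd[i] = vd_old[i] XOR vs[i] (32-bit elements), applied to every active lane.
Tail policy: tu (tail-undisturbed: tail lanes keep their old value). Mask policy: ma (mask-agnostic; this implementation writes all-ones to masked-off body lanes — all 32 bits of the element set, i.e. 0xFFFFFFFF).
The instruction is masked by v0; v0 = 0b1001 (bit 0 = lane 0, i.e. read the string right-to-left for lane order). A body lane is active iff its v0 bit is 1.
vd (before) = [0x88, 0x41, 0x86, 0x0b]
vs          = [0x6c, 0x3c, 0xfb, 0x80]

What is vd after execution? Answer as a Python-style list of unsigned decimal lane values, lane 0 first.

lanes per group: 128·1/32 = 4
vl ← min(2, 4) = 2
[0] xor(0x88,0x6c) = 0xe4
[1] mask-off/ones = 0xffffffff
[2] tail/keep = 0x86
[3] tail/keep = 0x0b

vd = [228, 4294967295, 134, 11]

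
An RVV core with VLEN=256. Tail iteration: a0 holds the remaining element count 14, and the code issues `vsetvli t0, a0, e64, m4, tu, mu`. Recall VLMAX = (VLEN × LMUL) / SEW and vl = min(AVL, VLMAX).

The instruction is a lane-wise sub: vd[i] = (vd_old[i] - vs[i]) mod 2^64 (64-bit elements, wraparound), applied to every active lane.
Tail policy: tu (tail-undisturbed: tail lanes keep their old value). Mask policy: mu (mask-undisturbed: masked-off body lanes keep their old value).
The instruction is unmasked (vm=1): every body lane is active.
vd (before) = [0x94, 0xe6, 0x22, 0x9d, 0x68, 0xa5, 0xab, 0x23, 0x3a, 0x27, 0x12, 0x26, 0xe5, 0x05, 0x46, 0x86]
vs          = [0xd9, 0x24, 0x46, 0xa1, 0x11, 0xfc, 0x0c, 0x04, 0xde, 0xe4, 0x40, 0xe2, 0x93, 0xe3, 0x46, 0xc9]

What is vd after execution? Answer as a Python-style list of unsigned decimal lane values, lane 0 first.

VLMAX = VLEN×LMUL/SEW = 256×4/64 = 16
AVL=14 ≤ VLMAX=16, so vl = 14
[0] sub(0x94,0xd9) = 0xffffffffffffffbb
[1] sub(0xe6,0x24) = 0xc2
[2] sub(0x22,0x46) = 0xffffffffffffffdc
[3] sub(0x9d,0xa1) = 0xfffffffffffffffc
[4] sub(0x68,0x11) = 0x57
[5] sub(0xa5,0xfc) = 0xffffffffffffffa9
[6] sub(0xab,0x0c) = 0x9f
[7] sub(0x23,0x04) = 0x1f
[8] sub(0x3a,0xde) = 0xffffffffffffff5c
[9] sub(0x27,0xe4) = 0xffffffffffffff43
[10] sub(0x12,0x40) = 0xffffffffffffffd2
[11] sub(0x26,0xe2) = 0xffffffffffffff44
[12] sub(0xe5,0x93) = 0x52
[13] sub(0x05,0xe3) = 0xffffffffffffff22
[14] tail/keep = 0x46
[15] tail/keep = 0x86

vd = [18446744073709551547, 194, 18446744073709551580, 18446744073709551612, 87, 18446744073709551529, 159, 31, 18446744073709551452, 18446744073709551427, 18446744073709551570, 18446744073709551428, 82, 18446744073709551394, 70, 134]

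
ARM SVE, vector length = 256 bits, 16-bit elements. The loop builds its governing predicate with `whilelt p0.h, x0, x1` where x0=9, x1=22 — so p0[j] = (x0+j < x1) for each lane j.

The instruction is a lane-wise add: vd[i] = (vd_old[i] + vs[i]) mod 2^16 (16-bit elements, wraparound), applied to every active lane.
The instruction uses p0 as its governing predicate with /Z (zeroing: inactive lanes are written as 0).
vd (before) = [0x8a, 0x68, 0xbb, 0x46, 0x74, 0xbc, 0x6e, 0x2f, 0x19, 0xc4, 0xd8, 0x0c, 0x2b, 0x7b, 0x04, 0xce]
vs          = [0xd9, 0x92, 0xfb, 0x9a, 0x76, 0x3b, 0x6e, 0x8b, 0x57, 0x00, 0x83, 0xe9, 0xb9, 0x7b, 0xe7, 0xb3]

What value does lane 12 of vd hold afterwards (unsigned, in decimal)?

register lanes = 256/16 = 16
active while 9+j < 22, i.e. j ∈ [0,13) capped at 16 ⇒ 13
[0] add(0x8a,0xd9) = 0x163
[1] add(0x68,0x92) = 0xfa
[2] add(0xbb,0xfb) = 0x1b6
[3] add(0x46,0x9a) = 0xe0
[4] add(0x74,0x76) = 0xea
[5] add(0xbc,0x3b) = 0xf7
[6] add(0x6e,0x6e) = 0xdc
[7] add(0x2f,0x8b) = 0xba
[8] add(0x19,0x57) = 0x70
[9] add(0xc4,0x00) = 0xc4
[10] add(0xd8,0x83) = 0x15b
[11] add(0x0c,0xe9) = 0xf5
[12] add(0x2b,0xb9) = 0xe4
[13] tail/zero = 0x00
[14] tail/zero = 0x00
[15] tail/zero = 0x00

vd[12] = 228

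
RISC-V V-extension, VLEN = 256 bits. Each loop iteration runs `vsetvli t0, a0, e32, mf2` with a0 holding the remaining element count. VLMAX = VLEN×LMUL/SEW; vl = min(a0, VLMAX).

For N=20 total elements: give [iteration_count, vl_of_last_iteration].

VLMAX = (256 × 1/2) / 32 = 4 lanes
iterations = ceil(20/4) = 5; final-pass vl = 4

[iterations, last_vl] = [5, 4]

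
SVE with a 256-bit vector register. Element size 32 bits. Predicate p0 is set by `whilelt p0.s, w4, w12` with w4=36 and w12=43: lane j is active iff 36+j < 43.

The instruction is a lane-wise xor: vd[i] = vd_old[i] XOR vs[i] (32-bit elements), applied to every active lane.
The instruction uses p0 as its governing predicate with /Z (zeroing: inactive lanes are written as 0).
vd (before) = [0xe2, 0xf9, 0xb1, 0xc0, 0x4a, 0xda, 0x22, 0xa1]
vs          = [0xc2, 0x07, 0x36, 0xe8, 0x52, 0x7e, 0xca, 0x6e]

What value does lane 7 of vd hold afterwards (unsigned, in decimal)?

vd[7] = 0

lane count: 256 div 32 = 8
whilelt: lane j active iff 36+j < 43 → j < 7 → 7 active
[0] xor(0xe2,0xc2) = 0x20
[1] xor(0xf9,0x07) = 0xfe
[2] xor(0xb1,0x36) = 0x87
[3] xor(0xc0,0xe8) = 0x28
[4] xor(0x4a,0x52) = 0x18
[5] xor(0xda,0x7e) = 0xa4
[6] xor(0x22,0xca) = 0xe8
[7] tail/zero = 0x00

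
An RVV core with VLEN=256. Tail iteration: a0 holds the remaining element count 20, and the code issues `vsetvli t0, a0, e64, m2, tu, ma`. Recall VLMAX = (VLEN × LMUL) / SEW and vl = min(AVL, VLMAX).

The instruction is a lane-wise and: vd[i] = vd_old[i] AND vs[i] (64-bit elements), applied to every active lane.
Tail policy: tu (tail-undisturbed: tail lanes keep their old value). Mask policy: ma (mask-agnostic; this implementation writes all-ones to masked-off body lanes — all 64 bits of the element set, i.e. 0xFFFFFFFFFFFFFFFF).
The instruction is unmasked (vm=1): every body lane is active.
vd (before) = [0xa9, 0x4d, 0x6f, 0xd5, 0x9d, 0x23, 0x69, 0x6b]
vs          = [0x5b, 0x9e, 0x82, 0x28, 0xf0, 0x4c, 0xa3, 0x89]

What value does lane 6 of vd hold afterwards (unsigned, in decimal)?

VLMAX = VLEN×LMUL/SEW = 256×2/64 = 8
vl ← min(20, 8) = 8
vd[0] and(0xa9,0x5b) -> 0x09
vd[1] and(0x4d,0x9e) -> 0x0c
vd[2] and(0x6f,0x82) -> 0x02
vd[3] and(0xd5,0x28) -> 0x00
vd[4] and(0x9d,0xf0) -> 0x90
vd[5] and(0x23,0x4c) -> 0x00
vd[6] and(0x69,0xa3) -> 0x21
vd[7] and(0x6b,0x89) -> 0x09

vd[6] = 33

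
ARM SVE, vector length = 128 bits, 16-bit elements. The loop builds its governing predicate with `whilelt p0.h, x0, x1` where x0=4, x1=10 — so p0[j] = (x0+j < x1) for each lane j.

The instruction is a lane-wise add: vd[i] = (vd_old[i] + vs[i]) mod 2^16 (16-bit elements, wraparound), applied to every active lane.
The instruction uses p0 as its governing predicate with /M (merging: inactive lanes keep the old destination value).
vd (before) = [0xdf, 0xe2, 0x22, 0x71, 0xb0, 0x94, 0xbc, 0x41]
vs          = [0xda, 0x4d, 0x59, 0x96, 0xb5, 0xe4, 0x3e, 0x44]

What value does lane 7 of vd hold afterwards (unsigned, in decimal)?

lane count: 128 div 16 = 8
active while 4+j < 10, i.e. j ∈ [0,6) capped at 8 ⇒ 6
  i=0: add(0xdf,0xda) → 441
  i=1: add(0xe2,0x4d) → 303
  i=2: add(0x22,0x59) → 123
  i=3: add(0x71,0x96) → 263
  i=4: add(0xb0,0xb5) → 357
  i=5: add(0x94,0xe4) → 376
  i=6: tail/keep → 188
  i=7: tail/keep → 65

vd[7] = 65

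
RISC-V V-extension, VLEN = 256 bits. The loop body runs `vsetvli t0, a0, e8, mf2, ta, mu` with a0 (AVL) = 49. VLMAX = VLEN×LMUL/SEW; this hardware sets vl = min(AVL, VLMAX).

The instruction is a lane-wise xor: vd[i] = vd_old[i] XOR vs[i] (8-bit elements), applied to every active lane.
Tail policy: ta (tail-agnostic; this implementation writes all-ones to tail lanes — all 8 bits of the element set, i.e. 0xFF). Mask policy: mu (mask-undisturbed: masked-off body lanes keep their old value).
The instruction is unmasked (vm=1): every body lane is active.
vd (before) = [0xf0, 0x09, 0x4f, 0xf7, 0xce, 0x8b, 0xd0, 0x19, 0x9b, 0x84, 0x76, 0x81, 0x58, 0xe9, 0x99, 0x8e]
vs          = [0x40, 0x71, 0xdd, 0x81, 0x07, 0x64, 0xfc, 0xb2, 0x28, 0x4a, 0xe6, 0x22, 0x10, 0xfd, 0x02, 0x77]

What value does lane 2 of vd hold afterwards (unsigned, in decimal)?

lanes per group: 256·1/2/8 = 16
AVL=49 > VLMAX=16, so vl = 16
lane  0: xor(0xf0,0x40) ⇒ 0xb0
lane  1: xor(0x09,0x71) ⇒ 0x78
lane  2: xor(0x4f,0xdd) ⇒ 0x92
lane  3: xor(0xf7,0x81) ⇒ 0x76
lane  4: xor(0xce,0x07) ⇒ 0xc9
lane  5: xor(0x8b,0x64) ⇒ 0xef
lane  6: xor(0xd0,0xfc) ⇒ 0x2c
lane  7: xor(0x19,0xb2) ⇒ 0xab
lane  8: xor(0x9b,0x28) ⇒ 0xb3
lane  9: xor(0x84,0x4a) ⇒ 0xce
lane 10: xor(0x76,0xe6) ⇒ 0x90
lane 11: xor(0x81,0x22) ⇒ 0xa3
lane 12: xor(0x58,0x10) ⇒ 0x48
lane 13: xor(0xe9,0xfd) ⇒ 0x14
lane 14: xor(0x99,0x02) ⇒ 0x9b
lane 15: xor(0x8e,0x77) ⇒ 0xf9

vd[2] = 146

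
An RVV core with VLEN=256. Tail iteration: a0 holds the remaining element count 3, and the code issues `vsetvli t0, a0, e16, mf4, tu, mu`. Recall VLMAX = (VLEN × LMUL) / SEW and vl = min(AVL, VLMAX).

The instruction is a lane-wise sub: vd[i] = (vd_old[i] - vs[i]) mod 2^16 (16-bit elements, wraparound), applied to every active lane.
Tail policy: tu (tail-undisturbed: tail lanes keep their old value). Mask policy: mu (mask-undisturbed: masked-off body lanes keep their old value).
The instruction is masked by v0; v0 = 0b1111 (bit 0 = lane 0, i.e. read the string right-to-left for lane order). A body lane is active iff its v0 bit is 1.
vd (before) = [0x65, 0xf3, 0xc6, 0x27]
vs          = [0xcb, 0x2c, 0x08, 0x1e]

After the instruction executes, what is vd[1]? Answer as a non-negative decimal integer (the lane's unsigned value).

vd[1] = 199

VLMAX = (256 × 1/4) / 16 = 4 lanes
vl ← min(3, 4) = 3
vd[0] sub(0x65,0xcb) -> 0xff9a
vd[1] sub(0xf3,0x2c) -> 0xc7
vd[2] sub(0xc6,0x08) -> 0xbe
vd[3] tail/keep -> 0x27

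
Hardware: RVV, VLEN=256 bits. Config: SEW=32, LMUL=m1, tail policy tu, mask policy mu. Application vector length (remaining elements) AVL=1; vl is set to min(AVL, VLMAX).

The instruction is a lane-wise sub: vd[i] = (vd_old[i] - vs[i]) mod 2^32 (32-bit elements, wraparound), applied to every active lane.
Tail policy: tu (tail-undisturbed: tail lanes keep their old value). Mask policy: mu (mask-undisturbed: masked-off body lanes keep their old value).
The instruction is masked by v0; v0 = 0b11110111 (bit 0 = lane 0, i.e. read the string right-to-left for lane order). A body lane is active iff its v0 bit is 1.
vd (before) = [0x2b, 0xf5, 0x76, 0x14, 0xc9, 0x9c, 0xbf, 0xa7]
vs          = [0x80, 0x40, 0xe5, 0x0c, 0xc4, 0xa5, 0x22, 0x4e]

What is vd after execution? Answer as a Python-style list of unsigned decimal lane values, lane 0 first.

lanes per group: 256·1/32 = 8
vl ← min(1, 8) = 1
lane  0: sub(0x2b,0x80) ⇒ 0xffffffab
lane  1: tail/keep ⇒ 0xf5
lane  2: tail/keep ⇒ 0x76
lane  3: tail/keep ⇒ 0x14
lane  4: tail/keep ⇒ 0xc9
lane  5: tail/keep ⇒ 0x9c
lane  6: tail/keep ⇒ 0xbf
lane  7: tail/keep ⇒ 0xa7

vd = [4294967211, 245, 118, 20, 201, 156, 191, 167]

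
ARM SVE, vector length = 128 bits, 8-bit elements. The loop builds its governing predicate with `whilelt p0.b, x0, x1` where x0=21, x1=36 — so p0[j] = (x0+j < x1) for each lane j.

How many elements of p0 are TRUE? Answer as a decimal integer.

128-bit reg / 8-bit elem → 16 lanes
active while 21+j < 36, i.e. j ∈ [0,15) capped at 16 ⇒ 15

vl = 15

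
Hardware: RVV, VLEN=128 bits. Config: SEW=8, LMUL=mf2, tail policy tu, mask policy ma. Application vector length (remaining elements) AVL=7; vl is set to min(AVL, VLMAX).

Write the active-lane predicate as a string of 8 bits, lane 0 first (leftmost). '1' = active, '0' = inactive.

predicate = 11111110

lanes per group: 128·1/2/8 = 8
vl ← min(7, 8) = 7
bits (lane 0 leftmost): 11111110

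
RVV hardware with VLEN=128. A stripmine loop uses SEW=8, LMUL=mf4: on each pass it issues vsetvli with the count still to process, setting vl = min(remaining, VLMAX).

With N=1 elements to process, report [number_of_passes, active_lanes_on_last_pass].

VLMAX = (128 × 1/4) / 8 = 4 lanes
N=1: ⌈1/4⌉ = 1 iters; last vl = 1 − 0×4 = 1

[iterations, last_vl] = [1, 1]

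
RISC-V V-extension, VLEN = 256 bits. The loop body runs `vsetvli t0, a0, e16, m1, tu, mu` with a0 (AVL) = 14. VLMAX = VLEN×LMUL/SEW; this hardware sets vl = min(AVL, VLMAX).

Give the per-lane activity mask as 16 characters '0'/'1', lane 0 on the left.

VLMAX = VLEN×LMUL/SEW = 256×1/16 = 16
vl = min(AVL, VLMAX) = min(14, 16) = 14
bits (lane 0 leftmost): 1111111111111100

predicate = 1111111111111100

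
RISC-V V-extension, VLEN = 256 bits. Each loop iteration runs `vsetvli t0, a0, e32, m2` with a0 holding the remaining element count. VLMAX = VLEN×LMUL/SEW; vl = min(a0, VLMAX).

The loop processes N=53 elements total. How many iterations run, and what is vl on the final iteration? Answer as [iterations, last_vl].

VLMAX = VLEN×LMUL/SEW = 256×2/32 = 16
N=53: ⌈53/16⌉ = 4 iters; last vl = 53 − 3×16 = 5

[iterations, last_vl] = [4, 5]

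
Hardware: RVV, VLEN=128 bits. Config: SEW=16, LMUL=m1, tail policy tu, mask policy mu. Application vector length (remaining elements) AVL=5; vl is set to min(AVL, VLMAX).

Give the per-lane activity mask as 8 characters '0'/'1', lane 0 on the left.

VLMAX = VLEN×LMUL/SEW = 128×1/16 = 8
vl = min(AVL, VLMAX) = min(5, 8) = 5
bits (lane 0 leftmost): 11111000

predicate = 11111000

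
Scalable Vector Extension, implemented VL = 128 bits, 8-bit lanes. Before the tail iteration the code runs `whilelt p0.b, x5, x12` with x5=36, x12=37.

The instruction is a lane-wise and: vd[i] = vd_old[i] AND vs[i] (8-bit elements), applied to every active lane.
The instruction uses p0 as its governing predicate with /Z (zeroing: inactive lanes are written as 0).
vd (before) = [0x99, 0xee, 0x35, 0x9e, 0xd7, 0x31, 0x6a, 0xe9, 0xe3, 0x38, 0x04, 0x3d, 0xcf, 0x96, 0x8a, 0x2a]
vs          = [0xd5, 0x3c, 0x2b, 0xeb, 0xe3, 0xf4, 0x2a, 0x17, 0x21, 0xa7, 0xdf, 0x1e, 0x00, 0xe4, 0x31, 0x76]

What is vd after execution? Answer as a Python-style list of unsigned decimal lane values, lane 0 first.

128-bit reg / 8-bit elem → 16 lanes
active while 36+j < 37, i.e. j ∈ [0,1) capped at 16 ⇒ 1
[0] and(0x99,0xd5) = 0x91
[1] tail/zero = 0x00
[2] tail/zero = 0x00
[3] tail/zero = 0x00
[4] tail/zero = 0x00
[5] tail/zero = 0x00
[6] tail/zero = 0x00
[7] tail/zero = 0x00
[8] tail/zero = 0x00
[9] tail/zero = 0x00
[10] tail/zero = 0x00
[11] tail/zero = 0x00
[12] tail/zero = 0x00
[13] tail/zero = 0x00
[14] tail/zero = 0x00
[15] tail/zero = 0x00

vd = [145, 0, 0, 0, 0, 0, 0, 0, 0, 0, 0, 0, 0, 0, 0, 0]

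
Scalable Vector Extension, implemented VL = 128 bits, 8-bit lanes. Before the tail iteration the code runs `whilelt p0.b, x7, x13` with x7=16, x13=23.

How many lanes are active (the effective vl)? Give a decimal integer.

register lanes = 128/8 = 16
whilelt: lane j active iff 16+j < 23 → j < 7 → 7 active

vl = 7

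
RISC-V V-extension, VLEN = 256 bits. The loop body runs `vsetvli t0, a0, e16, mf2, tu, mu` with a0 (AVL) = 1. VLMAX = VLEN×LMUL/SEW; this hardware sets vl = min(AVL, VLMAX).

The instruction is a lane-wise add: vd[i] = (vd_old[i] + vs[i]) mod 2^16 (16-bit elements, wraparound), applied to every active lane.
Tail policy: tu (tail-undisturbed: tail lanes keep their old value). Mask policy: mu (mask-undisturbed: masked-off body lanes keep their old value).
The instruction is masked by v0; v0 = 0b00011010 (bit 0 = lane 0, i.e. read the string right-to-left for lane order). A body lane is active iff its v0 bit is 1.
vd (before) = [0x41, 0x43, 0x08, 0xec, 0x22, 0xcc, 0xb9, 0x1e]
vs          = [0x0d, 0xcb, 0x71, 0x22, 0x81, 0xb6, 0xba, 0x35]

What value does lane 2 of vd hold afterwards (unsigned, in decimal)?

vd[2] = 8

lanes per group: 256·1/2/16 = 8
vl = min(AVL, VLMAX) = min(1, 8) = 1
lane  0: mask-off/keep ⇒ 0x41
lane  1: tail/keep ⇒ 0x43
lane  2: tail/keep ⇒ 0x08
lane  3: tail/keep ⇒ 0xec
lane  4: tail/keep ⇒ 0x22
lane  5: tail/keep ⇒ 0xcc
lane  6: tail/keep ⇒ 0xb9
lane  7: tail/keep ⇒ 0x1e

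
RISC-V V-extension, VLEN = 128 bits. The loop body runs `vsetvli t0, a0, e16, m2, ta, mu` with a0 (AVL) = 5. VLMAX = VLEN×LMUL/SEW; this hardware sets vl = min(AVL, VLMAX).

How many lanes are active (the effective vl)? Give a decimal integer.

vl = 5

lanes per group: 128·2/16 = 16
vl ← min(5, 16) = 5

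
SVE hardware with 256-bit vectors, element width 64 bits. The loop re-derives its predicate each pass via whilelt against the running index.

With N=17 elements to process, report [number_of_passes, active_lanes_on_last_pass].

lane count: 256 div 64 = 4
iterations = ceil(17/4) = 5; final-pass vl = 1

[iterations, last_vl] = [5, 1]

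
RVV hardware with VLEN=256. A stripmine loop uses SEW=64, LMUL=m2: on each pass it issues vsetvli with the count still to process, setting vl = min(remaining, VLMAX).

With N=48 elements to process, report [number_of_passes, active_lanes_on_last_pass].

[iterations, last_vl] = [6, 8]

VLMAX = VLEN×LMUL/SEW = 256×2/64 = 8
N=48: ⌈48/8⌉ = 6 iters; last vl = 48 − 5×8 = 8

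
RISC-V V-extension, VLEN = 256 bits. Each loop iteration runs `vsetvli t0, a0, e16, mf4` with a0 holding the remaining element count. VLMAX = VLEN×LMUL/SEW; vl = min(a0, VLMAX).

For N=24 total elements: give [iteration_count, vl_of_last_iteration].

[iterations, last_vl] = [6, 4]

VLMAX = (256 × 1/4) / 16 = 4 lanes
24 elements at 4/iter → 6 passes, remainder 4 on the last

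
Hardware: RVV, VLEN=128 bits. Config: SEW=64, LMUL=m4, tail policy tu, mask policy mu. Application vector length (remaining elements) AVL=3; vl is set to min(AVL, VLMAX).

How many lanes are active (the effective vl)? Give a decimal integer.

VLMAX = (128 × 4) / 64 = 8 lanes
AVL=3 ≤ VLMAX=8, so vl = 3

vl = 3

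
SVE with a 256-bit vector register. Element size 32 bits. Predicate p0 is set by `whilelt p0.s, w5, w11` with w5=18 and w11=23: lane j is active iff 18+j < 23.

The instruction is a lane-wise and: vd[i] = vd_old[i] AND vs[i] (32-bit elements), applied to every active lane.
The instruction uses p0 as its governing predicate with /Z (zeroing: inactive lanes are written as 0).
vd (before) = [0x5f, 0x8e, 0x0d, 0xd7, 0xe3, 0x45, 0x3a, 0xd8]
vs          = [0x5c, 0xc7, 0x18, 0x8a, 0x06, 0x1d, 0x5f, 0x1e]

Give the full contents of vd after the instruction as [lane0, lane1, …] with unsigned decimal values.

lane count: 256 div 32 = 8
whilelt: lane j active iff 18+j < 23 → j < 5 → 5 active
[0] and(0x5f,0x5c) = 0x5c
[1] and(0x8e,0xc7) = 0x86
[2] and(0x0d,0x18) = 0x08
[3] and(0xd7,0x8a) = 0x82
[4] and(0xe3,0x06) = 0x02
[5] tail/zero = 0x00
[6] tail/zero = 0x00
[7] tail/zero = 0x00

vd = [92, 134, 8, 130, 2, 0, 0, 0]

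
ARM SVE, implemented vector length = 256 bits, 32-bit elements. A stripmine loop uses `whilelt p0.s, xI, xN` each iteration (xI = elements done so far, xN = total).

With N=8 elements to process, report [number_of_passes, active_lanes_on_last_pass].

register lanes = 256/32 = 8
8 elements at 8/iter → 1 passes, remainder 8 on the last

[iterations, last_vl] = [1, 8]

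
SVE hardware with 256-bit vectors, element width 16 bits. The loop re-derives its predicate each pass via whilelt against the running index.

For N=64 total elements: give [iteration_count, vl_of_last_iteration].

[iterations, last_vl] = [4, 16]

lane count: 256 div 16 = 16
64 elements at 16/iter → 4 passes, remainder 16 on the last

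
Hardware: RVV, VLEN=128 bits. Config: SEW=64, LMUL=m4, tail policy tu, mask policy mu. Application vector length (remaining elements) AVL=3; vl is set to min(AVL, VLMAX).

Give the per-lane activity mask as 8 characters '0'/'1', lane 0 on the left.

predicate = 11100000

VLMAX = VLEN×LMUL/SEW = 128×4/64 = 8
vl ← min(3, 8) = 3
bits (lane 0 leftmost): 11100000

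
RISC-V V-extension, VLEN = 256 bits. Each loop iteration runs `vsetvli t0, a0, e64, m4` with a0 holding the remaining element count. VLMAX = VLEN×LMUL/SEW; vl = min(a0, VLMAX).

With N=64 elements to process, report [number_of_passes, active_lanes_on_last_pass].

VLMAX = (256 × 4) / 64 = 16 lanes
N=64: ⌈64/16⌉ = 4 iters; last vl = 64 − 3×16 = 16

[iterations, last_vl] = [4, 16]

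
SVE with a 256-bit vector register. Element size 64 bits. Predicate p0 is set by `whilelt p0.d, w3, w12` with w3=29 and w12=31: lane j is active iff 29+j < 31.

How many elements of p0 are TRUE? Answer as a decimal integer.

vl = 2

lane count: 256 div 64 = 4
p0[j] = (29+j < 31); true for j=0..1 → 2 lanes set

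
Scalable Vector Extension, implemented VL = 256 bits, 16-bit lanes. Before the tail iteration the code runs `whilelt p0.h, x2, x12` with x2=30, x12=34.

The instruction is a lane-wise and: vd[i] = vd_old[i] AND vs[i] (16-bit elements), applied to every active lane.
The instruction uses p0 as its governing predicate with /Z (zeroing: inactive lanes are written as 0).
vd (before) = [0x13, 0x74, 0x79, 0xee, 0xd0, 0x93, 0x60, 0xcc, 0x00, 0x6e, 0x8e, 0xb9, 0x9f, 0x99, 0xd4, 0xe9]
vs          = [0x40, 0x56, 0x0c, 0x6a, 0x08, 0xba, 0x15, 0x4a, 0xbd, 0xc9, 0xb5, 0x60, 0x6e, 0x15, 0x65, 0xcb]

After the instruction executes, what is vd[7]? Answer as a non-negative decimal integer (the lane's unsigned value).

vd[7] = 0

lane count: 256 div 16 = 16
whilelt: lane j active iff 30+j < 34 → j < 4 → 4 active
  i=0: and(0x13,0x40) → 0
  i=1: and(0x74,0x56) → 84
  i=2: and(0x79,0x0c) → 8
  i=3: and(0xee,0x6a) → 106
  i=4: tail/zero → 0
  i=5: tail/zero → 0
  i=6: tail/zero → 0
  i=7: tail/zero → 0
  i=8: tail/zero → 0
  i=9: tail/zero → 0
  i=10: tail/zero → 0
  i=11: tail/zero → 0
  i=12: tail/zero → 0
  i=13: tail/zero → 0
  i=14: tail/zero → 0
  i=15: tail/zero → 0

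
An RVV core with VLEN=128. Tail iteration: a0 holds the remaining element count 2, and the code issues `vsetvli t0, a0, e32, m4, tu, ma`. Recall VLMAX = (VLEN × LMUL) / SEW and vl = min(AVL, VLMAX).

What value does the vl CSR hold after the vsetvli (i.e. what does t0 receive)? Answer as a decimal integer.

vl = 2

VLMAX = VLEN×LMUL/SEW = 128×4/32 = 16
vl = min(AVL, VLMAX) = min(2, 16) = 2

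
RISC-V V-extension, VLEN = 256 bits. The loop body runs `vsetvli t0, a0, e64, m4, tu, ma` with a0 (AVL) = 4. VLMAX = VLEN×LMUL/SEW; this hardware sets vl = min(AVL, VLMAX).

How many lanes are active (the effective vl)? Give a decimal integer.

VLMAX = (256 × 4) / 64 = 16 lanes
AVL=4 ≤ VLMAX=16, so vl = 4

vl = 4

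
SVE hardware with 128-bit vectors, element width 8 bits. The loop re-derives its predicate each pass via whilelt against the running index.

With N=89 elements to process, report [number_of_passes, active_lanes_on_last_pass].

[iterations, last_vl] = [6, 9]

128-bit reg / 8-bit elem → 16 lanes
89 elements at 16/iter → 6 passes, remainder 9 on the last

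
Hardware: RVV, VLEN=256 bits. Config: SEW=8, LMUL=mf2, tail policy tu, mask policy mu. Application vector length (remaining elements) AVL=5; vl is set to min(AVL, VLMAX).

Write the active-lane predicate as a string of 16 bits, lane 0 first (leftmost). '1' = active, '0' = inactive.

predicate = 1111100000000000

VLMAX = VLEN×LMUL/SEW = 256×1/2/8 = 16
vl = min(AVL, VLMAX) = min(5, 16) = 5
bits (lane 0 leftmost): 1111100000000000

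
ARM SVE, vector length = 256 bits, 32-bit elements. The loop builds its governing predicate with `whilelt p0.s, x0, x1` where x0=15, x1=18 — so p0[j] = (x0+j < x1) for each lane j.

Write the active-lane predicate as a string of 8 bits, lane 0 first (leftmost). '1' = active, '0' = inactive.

predicate = 11100000

register lanes = 256/32 = 8
active while 15+j < 18, i.e. j ∈ [0,3) capped at 8 ⇒ 3
bits (lane 0 leftmost): 11100000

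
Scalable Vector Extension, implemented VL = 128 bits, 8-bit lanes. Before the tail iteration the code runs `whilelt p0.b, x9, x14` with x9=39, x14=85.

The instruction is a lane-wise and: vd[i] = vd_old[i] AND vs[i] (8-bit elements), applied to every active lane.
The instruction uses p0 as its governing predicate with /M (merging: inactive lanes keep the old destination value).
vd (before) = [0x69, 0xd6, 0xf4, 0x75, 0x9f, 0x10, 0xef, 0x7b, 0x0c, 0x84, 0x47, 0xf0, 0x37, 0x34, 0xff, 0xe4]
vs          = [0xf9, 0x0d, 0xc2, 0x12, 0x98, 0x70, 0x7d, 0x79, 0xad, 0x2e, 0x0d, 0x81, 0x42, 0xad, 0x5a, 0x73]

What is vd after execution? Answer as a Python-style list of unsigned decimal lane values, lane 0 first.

vd = [105, 4, 192, 16, 152, 16, 109, 121, 12, 4, 5, 128, 2, 36, 90, 96]

128-bit reg / 8-bit elem → 16 lanes
active while 39+j < 85, i.e. j ∈ [0,46) capped at 16 ⇒ 16
  i=0: and(0x69,0xf9) → 105
  i=1: and(0xd6,0x0d) → 4
  i=2: and(0xf4,0xc2) → 192
  i=3: and(0x75,0x12) → 16
  i=4: and(0x9f,0x98) → 152
  i=5: and(0x10,0x70) → 16
  i=6: and(0xef,0x7d) → 109
  i=7: and(0x7b,0x79) → 121
  i=8: and(0x0c,0xad) → 12
  i=9: and(0x84,0x2e) → 4
  i=10: and(0x47,0x0d) → 5
  i=11: and(0xf0,0x81) → 128
  i=12: and(0x37,0x42) → 2
  i=13: and(0x34,0xad) → 36
  i=14: and(0xff,0x5a) → 90
  i=15: and(0xe4,0x73) → 96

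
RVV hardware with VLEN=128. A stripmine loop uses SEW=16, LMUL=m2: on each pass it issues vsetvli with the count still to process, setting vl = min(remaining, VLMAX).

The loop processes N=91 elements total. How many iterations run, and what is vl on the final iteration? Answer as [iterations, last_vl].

[iterations, last_vl] = [6, 11]

VLMAX = (128 × 2) / 16 = 16 lanes
N=91: ⌈91/16⌉ = 6 iters; last vl = 91 − 5×16 = 11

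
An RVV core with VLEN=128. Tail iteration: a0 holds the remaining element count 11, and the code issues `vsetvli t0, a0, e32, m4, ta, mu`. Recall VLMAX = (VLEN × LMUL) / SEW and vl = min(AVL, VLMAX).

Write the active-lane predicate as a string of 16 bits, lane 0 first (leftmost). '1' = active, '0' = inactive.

predicate = 1111111111100000

VLMAX = VLEN×LMUL/SEW = 128×4/32 = 16
vl ← min(11, 16) = 11
bits (lane 0 leftmost): 1111111111100000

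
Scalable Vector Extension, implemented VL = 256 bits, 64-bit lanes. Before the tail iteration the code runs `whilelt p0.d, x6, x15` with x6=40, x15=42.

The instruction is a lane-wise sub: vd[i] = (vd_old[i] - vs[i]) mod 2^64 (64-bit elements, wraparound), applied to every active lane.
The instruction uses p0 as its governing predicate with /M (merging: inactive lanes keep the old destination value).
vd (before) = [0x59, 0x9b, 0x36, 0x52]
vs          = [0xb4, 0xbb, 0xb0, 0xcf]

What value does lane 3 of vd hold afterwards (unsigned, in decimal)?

lane count: 256 div 64 = 4
active while 40+j < 42, i.e. j ∈ [0,2) capped at 4 ⇒ 2
vd[0] sub(0x59,0xb4) -> 0xffffffffffffffa5
vd[1] sub(0x9b,0xbb) -> 0xffffffffffffffe0
vd[2] tail/keep -> 0x36
vd[3] tail/keep -> 0x52

vd[3] = 82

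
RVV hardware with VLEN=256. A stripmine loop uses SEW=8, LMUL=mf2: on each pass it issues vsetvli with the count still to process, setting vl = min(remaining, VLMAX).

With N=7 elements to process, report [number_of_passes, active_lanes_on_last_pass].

VLMAX = VLEN×LMUL/SEW = 256×1/2/8 = 16
7 elements at 16/iter → 1 passes, remainder 7 on the last

[iterations, last_vl] = [1, 7]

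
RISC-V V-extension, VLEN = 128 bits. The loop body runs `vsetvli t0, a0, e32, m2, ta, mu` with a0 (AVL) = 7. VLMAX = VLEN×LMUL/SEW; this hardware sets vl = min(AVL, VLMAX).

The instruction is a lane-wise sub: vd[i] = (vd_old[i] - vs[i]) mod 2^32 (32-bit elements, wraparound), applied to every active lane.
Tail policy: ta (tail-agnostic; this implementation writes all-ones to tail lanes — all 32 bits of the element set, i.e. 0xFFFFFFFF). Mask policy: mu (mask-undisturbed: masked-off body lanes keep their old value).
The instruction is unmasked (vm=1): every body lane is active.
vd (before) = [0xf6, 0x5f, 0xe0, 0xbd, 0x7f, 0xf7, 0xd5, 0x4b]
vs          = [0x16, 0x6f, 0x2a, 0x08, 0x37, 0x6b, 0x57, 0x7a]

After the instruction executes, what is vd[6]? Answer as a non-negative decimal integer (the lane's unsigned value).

lanes per group: 128·2/32 = 8
vl ← min(7, 8) = 7
[0] sub(0xf6,0x16) = 0xe0
[1] sub(0x5f,0x6f) = 0xfffffff0
[2] sub(0xe0,0x2a) = 0xb6
[3] sub(0xbd,0x08) = 0xb5
[4] sub(0x7f,0x37) = 0x48
[5] sub(0xf7,0x6b) = 0x8c
[6] sub(0xd5,0x57) = 0x7e
[7] tail/ones = 0xffffffff

vd[6] = 126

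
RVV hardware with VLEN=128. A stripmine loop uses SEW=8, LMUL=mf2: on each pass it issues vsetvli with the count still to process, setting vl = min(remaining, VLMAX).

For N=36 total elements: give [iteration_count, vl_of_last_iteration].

[iterations, last_vl] = [5, 4]

VLMAX = VLEN×LMUL/SEW = 128×1/2/8 = 8
36 elements at 8/iter → 5 passes, remainder 4 on the last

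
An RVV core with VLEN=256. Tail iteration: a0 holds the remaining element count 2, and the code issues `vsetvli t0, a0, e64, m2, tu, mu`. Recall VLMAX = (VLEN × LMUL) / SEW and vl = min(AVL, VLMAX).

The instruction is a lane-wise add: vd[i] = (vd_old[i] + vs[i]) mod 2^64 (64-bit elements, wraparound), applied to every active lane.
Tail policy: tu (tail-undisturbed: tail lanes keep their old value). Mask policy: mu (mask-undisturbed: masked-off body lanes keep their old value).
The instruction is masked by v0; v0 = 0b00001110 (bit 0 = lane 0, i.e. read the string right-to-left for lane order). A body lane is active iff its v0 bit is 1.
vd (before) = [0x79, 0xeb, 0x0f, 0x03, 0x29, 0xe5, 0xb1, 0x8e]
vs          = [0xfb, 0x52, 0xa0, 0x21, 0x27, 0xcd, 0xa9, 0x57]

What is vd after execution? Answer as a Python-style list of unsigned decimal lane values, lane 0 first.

VLMAX = VLEN×LMUL/SEW = 256×2/64 = 8
vl ← min(2, 8) = 2
vd[0] mask-off/keep -> 0x79
vd[1] add(0xeb,0x52) -> 0x13d
vd[2] tail/keep -> 0x0f
vd[3] tail/keep -> 0x03
vd[4] tail/keep -> 0x29
vd[5] tail/keep -> 0xe5
vd[6] tail/keep -> 0xb1
vd[7] tail/keep -> 0x8e

vd = [121, 317, 15, 3, 41, 229, 177, 142]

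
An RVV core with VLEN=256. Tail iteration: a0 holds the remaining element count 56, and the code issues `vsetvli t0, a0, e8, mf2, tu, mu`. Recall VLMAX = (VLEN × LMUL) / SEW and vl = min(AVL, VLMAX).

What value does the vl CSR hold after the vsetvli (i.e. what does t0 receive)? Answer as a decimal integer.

vl = 16

VLMAX = VLEN×LMUL/SEW = 256×1/2/8 = 16
vl = min(AVL, VLMAX) = min(56, 16) = 16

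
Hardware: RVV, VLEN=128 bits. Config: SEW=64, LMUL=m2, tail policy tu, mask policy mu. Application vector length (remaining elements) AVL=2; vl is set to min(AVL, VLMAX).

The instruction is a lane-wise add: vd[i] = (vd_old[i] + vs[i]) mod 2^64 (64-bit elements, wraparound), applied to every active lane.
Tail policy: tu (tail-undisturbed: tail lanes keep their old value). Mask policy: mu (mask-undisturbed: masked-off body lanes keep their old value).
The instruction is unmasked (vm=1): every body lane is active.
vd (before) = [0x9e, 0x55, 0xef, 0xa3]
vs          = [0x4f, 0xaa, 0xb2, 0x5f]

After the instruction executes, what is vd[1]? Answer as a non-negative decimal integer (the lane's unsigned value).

vd[1] = 255

lanes per group: 128·2/64 = 4
vl ← min(2, 4) = 2
lane  0: add(0x9e,0x4f) ⇒ 0xed
lane  1: add(0x55,0xaa) ⇒ 0xff
lane  2: tail/keep ⇒ 0xef
lane  3: tail/keep ⇒ 0xa3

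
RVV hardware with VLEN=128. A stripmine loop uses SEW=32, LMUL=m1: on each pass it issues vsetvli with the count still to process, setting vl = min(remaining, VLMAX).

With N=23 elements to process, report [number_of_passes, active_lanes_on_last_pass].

[iterations, last_vl] = [6, 3]

VLMAX = (128 × 1) / 32 = 4 lanes
iterations = ceil(23/4) = 6; final-pass vl = 3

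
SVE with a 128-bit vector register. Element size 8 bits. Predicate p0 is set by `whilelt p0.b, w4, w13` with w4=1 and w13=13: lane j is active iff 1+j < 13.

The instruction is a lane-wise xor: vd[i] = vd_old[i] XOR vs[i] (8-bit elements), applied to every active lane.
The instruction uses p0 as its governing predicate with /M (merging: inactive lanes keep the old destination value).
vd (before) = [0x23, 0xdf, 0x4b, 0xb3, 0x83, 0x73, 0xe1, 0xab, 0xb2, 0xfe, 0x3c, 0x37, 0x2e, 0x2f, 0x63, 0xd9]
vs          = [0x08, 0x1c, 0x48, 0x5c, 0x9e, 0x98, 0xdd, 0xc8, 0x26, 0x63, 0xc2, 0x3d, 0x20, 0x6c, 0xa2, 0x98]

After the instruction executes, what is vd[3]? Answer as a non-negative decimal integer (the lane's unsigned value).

vd[3] = 239

lane count: 128 div 8 = 16
active while 1+j < 13, i.e. j ∈ [0,12) capped at 16 ⇒ 12
[0] xor(0x23,0x08) = 0x2b
[1] xor(0xdf,0x1c) = 0xc3
[2] xor(0x4b,0x48) = 0x03
[3] xor(0xb3,0x5c) = 0xef
[4] xor(0x83,0x9e) = 0x1d
[5] xor(0x73,0x98) = 0xeb
[6] xor(0xe1,0xdd) = 0x3c
[7] xor(0xab,0xc8) = 0x63
[8] xor(0xb2,0x26) = 0x94
[9] xor(0xfe,0x63) = 0x9d
[10] xor(0x3c,0xc2) = 0xfe
[11] xor(0x37,0x3d) = 0x0a
[12] tail/keep = 0x2e
[13] tail/keep = 0x2f
[14] tail/keep = 0x63
[15] tail/keep = 0xd9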